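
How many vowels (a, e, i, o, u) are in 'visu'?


Vowels in 'visu': i, u = 2 vowels.

2


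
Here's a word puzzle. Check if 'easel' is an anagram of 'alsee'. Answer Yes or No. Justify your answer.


Sorted letters of 'easel': 'aeels'
Sorted letters of 'alsee': 'aeels'
They match.

Yes


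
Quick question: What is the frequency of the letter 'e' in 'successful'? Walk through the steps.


Letter 'e' in 'successful': found at position(s) 5 = 1 occurrence(s).

1


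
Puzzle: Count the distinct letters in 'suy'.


Unique letters in 'suy': {s, u, y} = 3 distinct letters.

3


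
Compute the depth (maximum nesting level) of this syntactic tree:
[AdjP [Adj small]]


Count bracket nesting levels:
'[' at pos 0: depth = 1
'[' at pos 6: depth = 2
Maximum depth reached: 2

2


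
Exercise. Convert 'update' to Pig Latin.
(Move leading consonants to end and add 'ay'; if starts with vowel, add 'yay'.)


'update' starts with a vowel, so add 'yay': 'updateyay'.

updateyay


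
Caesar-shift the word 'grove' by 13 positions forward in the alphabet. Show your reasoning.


Shift each letter by 13: g -> t, r -> e, o -> b, v -> i, e -> r. Result: 'tebir'.

tebir


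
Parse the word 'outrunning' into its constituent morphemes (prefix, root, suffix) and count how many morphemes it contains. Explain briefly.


Step 1: Identify prefix: 'out' (meaning: surpass)
Step 2: Identify root: 'run'
Step 3: Identify suffix(es): 'ing'
Decomposition: out- (prefix: surpass) + run (root) + -ing (suffix: ongoing action)
Total morphemes: 3

3 morphemes (out- (prefix: surpass) + run (root) + -ing (suffix: ongoing action))


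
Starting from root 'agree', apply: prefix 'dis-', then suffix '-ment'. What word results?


Step 1: Add prefix 'dis-' to 'agree' = 'disagree'
Step 2: Add suffix '-ment' to 'disagree' = 'disagreement'

disagreement


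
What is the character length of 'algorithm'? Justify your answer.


Spell out 'algorithm' and number each letter: a(1), l(2), g(3), o(4), r(5), i(6), t(7), h(8), m(9). Total: 9 letters.

9


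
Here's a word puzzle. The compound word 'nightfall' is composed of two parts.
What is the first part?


Split 'nightfall' into 'night' + 'fall'. The first part is 'night'.

night


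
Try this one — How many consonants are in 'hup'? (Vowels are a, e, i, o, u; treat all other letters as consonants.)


Consonants in 'hup': h, p = 2 consonants.

2


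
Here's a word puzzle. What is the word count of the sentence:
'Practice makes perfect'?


Split into words: Practice | makes | perfect = 3 words.

3


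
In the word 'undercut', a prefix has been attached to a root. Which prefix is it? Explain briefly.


The word 'undercut' = 'under' (prefix) + 'cut' (root). The prefix is 'under'.

under


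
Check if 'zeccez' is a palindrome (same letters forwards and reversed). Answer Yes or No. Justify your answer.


Forward: 'zeccez'
Reversed: 'zeccez'
They are identical.

Yes


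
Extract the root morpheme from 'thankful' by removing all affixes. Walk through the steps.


Remove suffix '-ful' from 'thankful' to get root 'thank'.

thank


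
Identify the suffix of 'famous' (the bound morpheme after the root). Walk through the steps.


The word 'famous' = 'fame' (root) + '-ous' (suffix). The suffix is '-ous'.

ous


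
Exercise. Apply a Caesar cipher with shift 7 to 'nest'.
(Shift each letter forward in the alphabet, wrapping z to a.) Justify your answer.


Shift each letter by 7: n -> u, e -> l, s -> z, t -> a. Result: 'ulza'.

ulza


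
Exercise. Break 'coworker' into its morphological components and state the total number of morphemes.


Step 1: Identify prefix: 'co' (meaning: together)
Step 2: Identify root: 'work'
Step 3: Identify suffix(es): 'er'
Decomposition: co- (prefix: together) + work (root) + -er (suffix: one who)
Total morphemes: 3

3 morphemes (co- (prefix: together) + work (root) + -er (suffix: one who))


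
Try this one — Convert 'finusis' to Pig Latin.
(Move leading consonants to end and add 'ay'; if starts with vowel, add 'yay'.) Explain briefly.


'finusis': move consonant cluster 'f' to end and add 'ay': 'inusisfay'.

inusisfay


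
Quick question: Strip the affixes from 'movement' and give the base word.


Remove suffix '-ment' from 'movement' to get root 'move'.

move


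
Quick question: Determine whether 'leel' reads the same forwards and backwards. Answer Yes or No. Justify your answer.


Forward: 'leel'
Reversed: 'leel'
They are identical.

Yes


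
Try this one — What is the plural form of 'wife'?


Apply rule: Change -fe to -ves. 'wife' becomes 'wives'.

wives


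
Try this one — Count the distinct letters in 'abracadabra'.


Unique letters in 'abracadabra': {a, b, c, d, r} = 5 distinct letters.

5


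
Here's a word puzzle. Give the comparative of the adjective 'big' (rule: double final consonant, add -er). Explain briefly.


Apply comparative formation (double final consonant, add -er): 'big' -> 'bigger'.

bigger


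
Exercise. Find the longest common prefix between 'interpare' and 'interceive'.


Compare from the start: 5 characters match: 'inter'. Mismatch at position 6: 'p' vs 'c'.

inter


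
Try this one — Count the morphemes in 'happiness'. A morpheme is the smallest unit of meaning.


Decomposition: happy (root) + -ness (suffix) = 2 morpheme(s)

2 morphemes


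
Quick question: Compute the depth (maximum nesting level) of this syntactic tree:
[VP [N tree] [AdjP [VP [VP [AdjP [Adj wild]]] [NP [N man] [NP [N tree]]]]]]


Count bracket nesting levels:
'[' at pos 0: depth = 1
'[' at pos 4: depth = 2
'[' at pos 13: depth = 2
'[' at pos 19: depth = 3
'[' at pos 23: depth = 4
'[' at pos 27: depth = 5
'[' at pos 33: depth = 6
'[' at pos 46: depth = 4
'[' at pos 50: depth = 5
'[' at pos 58: depth = 5
'[' at pos 62: depth = 6
Maximum depth reached: 6

6


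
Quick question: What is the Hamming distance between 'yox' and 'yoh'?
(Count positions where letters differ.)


Alignment:
Position 1: 'y' vs 'y' = match
Position 2: 'o' vs 'o' = match
Position 3: 'x' vs 'h' = DIFFER
Total differences: 1

1


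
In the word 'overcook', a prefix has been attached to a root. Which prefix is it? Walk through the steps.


The word 'overcook' = 'over' (prefix) + 'cook' (root). The prefix is 'over'.

over


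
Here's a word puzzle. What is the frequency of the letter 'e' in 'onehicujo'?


Letter 'e' in 'onehicujo': found at position(s) 3 = 1 occurrence(s).

1


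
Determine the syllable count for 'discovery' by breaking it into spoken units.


Break 'discovery' into syllables: dis-cov-er-y -> dis | cov | er | y = 4 syllables

4 syllables


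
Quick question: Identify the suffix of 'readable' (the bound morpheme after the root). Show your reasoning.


The word 'readable' = 'read' (root) + '-able' (suffix). The suffix is '-able'.

able


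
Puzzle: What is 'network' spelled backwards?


Reverse 'network' character by character: 'krowten'.

krowten


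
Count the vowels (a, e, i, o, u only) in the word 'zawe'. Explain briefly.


Vowels in 'zawe': a, e = 2 vowels.

2


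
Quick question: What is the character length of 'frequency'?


Spell out 'frequency' and number each letter: f(1), r(2), e(3), q(4), u(5), e(6), n(7), c(8), y(9). Total: 9 letters.

9


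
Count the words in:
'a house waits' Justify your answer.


Split into words: a | house | waits = 3 words.

3


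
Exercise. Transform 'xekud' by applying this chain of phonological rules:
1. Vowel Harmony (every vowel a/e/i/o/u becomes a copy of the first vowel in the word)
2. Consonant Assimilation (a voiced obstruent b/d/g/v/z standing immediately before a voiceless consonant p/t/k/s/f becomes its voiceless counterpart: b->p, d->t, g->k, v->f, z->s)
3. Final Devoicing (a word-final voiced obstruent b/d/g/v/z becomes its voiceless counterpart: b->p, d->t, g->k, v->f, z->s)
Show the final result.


Starting form: 'xekud'
Rule 1: Vowel Harmony: all vowels become 'e' (matching first vowel). 'xekud' -> 'xeked'
Rule 2: Consonant Assimilation: no voiced obstruent (b/d/g/v/z) stands immediately before a voiceless consonant (p/t/k/s/f). No change.
Rule 3: Final Devoicing: word-final voiced obstruent 'd' becomes voiceless 't'. 'xeked' -> 'xeket'
Final form: 'xeket'

xeket


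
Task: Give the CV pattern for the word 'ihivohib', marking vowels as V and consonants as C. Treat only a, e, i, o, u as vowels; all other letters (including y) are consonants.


Letter mapping: i = V, h = C, i = V, v = C, o = V, h = C, i = V, b = C.

VCVCVCVC


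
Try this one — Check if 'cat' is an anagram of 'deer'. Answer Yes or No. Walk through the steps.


Sorted letters of 'cat': 'act'
Sorted letters of 'deer': 'deer'
They do not match.

No


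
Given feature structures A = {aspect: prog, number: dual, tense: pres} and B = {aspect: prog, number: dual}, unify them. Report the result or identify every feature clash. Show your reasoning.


Compare features:
aspect: A=prog vs B=prog -> unified: prog
number: A=dual vs B=dual -> unified: dual
tense: A=pres vs B=_ -> unified: pres
No clashes found.

Unified: {aspect: prog, number: dual, tense: pres}


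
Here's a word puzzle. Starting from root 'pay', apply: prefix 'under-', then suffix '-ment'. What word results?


Step 1: Add prefix 'under-' to 'pay' = 'underpay'
Step 2: Add suffix '-ment' to 'underpay' = 'underpayment'

underpayment


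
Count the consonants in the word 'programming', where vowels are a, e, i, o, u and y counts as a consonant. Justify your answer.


Consonants in 'programming': p, r, g, r, m, m, n, g = 8 consonants.

8


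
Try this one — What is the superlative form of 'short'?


Apply superlative formation (add -est): 'short' -> 'shortest'.

shortest


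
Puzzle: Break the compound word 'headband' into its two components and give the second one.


Split 'headband' into 'head' + 'band'. The second part is 'band'.

band


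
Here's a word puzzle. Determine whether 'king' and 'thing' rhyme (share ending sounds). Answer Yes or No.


Rime (stressed vowel + following sounds) of 'king': -ing = /ɪŋ/
Rime of 'thing': -ing = /ɪŋ/
/ɪŋ/ and /ɪŋ/ are the same ending sound, so the words rhyme.

Yes


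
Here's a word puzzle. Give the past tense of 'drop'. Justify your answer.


Apply rule: Double final consonant and add -ed. 'drop' becomes 'dropped'.

dropped


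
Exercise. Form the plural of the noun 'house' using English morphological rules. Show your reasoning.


Apply rule: Add -s. 'house' becomes 'houses'.

houses


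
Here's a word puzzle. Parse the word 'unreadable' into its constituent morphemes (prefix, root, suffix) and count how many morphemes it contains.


Step 1: Identify prefix: 'un' (meaning: not/reverse)
Step 2: Identify root: 'read'
Step 3: Identify suffix(es): 'able'
Decomposition: un- (prefix: not/reverse) + read (root) + -able (suffix: capable of)
Total morphemes: 3

3 morphemes (un- (prefix: not/reverse) + read (root) + -able (suffix: capable of))


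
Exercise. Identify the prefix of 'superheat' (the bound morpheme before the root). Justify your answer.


The word 'superheat' = 'super' (prefix) + 'heat' (root). The prefix is 'super'.

super


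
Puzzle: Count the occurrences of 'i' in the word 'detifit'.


Letter 'i' in 'detifit': found at position(s) 4, 6 = 2 occurrence(s).

2


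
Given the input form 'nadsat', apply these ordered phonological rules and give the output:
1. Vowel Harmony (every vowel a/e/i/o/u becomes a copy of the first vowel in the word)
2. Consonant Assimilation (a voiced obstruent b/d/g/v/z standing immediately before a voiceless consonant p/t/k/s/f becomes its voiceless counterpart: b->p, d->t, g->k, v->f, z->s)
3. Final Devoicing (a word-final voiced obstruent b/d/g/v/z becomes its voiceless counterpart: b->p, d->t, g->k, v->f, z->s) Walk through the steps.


Starting form: 'nadsat'
Rule 1: Vowel Harmony: all vowels already match. No change.
Rule 2: Consonant Assimilation: voiced obstruent before voiceless consonant becomes voiceless ('ds' -> 'ts'). 'nadsat' -> 'natsat'
Rule 3: Final Devoicing: final consonant 't' is not one of the voiced obstruents b/d/g/v/z. No change.
Final form: 'natsat'

natsat


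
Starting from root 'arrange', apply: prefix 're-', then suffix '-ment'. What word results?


Step 1: Add prefix 're-' to 'arrange' = 'rearrange'
Step 2: Add suffix '-ment' to 'rearrange' = 'rearrangement'

rearrangement


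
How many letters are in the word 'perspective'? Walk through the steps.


Spell out 'perspective' and number each letter: p(1), e(2), r(3), s(4), p(5), e(6), c(7), t(8), i(9), v(10), e(11). Total: 11 letters.

11


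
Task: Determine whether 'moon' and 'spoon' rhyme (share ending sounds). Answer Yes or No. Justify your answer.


Rime (stressed vowel + following sounds) of 'moon': -oon = /uːn/
Rime of 'spoon': -oon = /uːn/
/uːn/ and /uːn/ are the same ending sound, so the words rhyme.

Yes


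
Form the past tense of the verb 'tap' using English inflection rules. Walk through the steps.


Apply rule: Double final consonant and add -ed. 'tap' becomes 'tapped'.

tapped


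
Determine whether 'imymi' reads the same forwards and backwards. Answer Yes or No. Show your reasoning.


Forward: 'imymi'
Reversed: 'imymi'
They are identical.

Yes


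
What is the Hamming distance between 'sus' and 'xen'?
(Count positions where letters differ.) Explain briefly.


Alignment:
Position 1: 's' vs 'x' = DIFFER
Position 2: 'u' vs 'e' = DIFFER
Position 3: 's' vs 'n' = DIFFER
Total differences: 3

3


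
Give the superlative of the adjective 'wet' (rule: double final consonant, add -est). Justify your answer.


Apply superlative formation (double final consonant, add -est): 'wet' -> 'wettest'.

wettest


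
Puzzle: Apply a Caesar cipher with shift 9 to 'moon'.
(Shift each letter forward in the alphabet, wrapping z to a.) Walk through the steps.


Shift each letter by 9: m -> v, o -> x, o -> x, n -> w. Result: 'vxxw'.

vxxw


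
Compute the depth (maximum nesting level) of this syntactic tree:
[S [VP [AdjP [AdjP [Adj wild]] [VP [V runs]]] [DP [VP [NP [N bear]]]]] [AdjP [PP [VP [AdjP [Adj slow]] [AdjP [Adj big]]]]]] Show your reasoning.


Count bracket nesting levels:
'[' at pos 0: depth = 1
'[' at pos 3: depth = 2
'[' at pos 7: depth = 3
'[' at pos 13: depth = 4
'[' at pos 19: depth = 5
'[' at pos 31: depth = 4
'[' at pos 35: depth = 5
'[' at pos 46: depth = 3
'[' at pos 50: depth = 4
'[' at pos 54: depth = 5
'[' at pos 58: depth = 6
'[' at pos 71: depth = 2
'[' at pos 77: depth = 3
'[' at pos 81: depth = 4
'[' at pos 85: depth = 5
'[' at pos 91: depth = 6
'[' at pos 103: depth = 5
'[' at pos 109: depth = 6
Maximum depth reached: 6

6


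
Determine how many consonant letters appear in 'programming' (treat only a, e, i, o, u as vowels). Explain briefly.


Consonants in 'programming': p, r, g, r, m, m, n, g = 8 consonants.

8


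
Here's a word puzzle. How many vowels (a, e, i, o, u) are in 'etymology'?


Vowels in 'etymology': e, o, o = 3 vowels.

3


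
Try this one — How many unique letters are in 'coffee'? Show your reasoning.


Unique letters in 'coffee': {c, e, f, o} = 4 distinct letters.

4


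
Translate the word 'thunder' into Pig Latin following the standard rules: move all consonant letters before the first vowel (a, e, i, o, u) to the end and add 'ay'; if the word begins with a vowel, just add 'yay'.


'thunder': move consonant cluster 'th' to end and add 'ay': 'underthay'.

underthay


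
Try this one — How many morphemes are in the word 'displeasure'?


Decomposition: dis- (prefix) + please (root) + -ure (suffix) = 3 morpheme(s)

3 morphemes


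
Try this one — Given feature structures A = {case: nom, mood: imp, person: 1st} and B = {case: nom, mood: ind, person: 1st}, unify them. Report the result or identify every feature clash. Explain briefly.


Compare features:
case: A=nom vs B=nom -> unified: nom
mood: A=imp vs B=ind -> CLASH
person: A=1st vs B=1st -> unified: 1st
Clash detected on feature 'mood' (imp vs ind); unification fails.

CLASH on 'mood' (imp vs ind)


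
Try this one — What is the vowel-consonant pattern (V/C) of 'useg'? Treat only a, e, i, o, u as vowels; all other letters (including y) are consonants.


Letter mapping: u = V, s = C, e = V, g = C.

VCVC


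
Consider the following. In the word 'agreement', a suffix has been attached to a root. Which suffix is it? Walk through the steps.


The word 'agreement' = 'agree' (root) + '-ment' (suffix). The suffix is '-ment'.

ment


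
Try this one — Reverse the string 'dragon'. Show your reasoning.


Reverse 'dragon' character by character: 'nogard'.

nogard


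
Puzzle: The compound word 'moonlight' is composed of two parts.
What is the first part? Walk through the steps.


Split 'moonlight' into 'moon' + 'light'. The first part is 'moon'.

moon


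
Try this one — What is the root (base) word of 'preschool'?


Remove prefix 'pre' from 'preschool' to get root 'school'.

school


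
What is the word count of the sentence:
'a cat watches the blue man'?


Split into words: a | cat | watches | the | blue | man = 6 words.

6


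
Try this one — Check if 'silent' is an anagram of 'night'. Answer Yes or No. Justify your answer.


Sorted letters of 'silent': 'eilnst'
Sorted letters of 'night': 'ghint'
They do not match.

No


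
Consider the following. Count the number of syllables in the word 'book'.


Break 'book' into syllables: book -> book = 1 syllable

1 syllable


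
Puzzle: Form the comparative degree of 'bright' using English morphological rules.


Apply comparative formation (add -er): 'bright' -> 'brighter'.

brighter


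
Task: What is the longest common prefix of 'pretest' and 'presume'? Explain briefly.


Compare from the start: 3 characters match: 'pre'. Mismatch at position 4: 't' vs 's'.

pre


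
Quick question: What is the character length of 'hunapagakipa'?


Spell out 'hunapagakipa' and number each letter: h(1), u(2), n(3), a(4), p(5), a(6), g(7), a(8), k(9), i(10), p(11), a(12). Total: 12 letters.

12


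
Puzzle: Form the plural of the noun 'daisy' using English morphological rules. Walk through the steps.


Apply rule: Change -y to -ies (consonant + y). 'daisy' becomes 'daisies'.

daisies


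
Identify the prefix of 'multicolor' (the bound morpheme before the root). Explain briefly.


The word 'multicolor' = 'multi' (prefix) + 'color' (root). The prefix is 'multi'.

multi


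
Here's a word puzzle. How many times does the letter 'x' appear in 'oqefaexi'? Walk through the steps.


Letter 'x' in 'oqefaexi': found at position(s) 7 = 1 occurrence(s).

1


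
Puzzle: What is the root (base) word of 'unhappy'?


Remove prefix 'un' from 'unhappy' to get root 'happy'.

happy


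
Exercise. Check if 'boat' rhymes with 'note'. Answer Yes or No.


Rime (stressed vowel + following sounds) of 'boat': -oat = /oʊt/
Rime of 'note': -ote = /oʊt/
/oʊt/ and /oʊt/ are the same ending sound, so the words rhyme.

Yes


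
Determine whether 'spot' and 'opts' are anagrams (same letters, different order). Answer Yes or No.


Sorted letters of 'spot': 'opst'
Sorted letters of 'opts': 'opst'
They match.

Yes


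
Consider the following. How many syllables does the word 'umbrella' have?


Break 'umbrella' into syllables: um-brel-la -> um | brel | la = 3 syllables

3 syllables


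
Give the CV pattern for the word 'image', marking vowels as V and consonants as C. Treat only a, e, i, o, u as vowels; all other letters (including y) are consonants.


Letter mapping: i = V, m = C, a = V, g = C, e = V.

VCVCV


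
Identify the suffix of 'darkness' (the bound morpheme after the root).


The word 'darkness' = 'dark' (root) + '-ness' (suffix). The suffix is '-ness'.

ness


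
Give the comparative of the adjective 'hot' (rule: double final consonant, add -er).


Apply comparative formation (double final consonant, add -er): 'hot' -> 'hotter'.

hotter


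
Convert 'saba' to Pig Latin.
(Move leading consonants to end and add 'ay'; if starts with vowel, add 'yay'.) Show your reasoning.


'saba': move consonant cluster 's' to end and add 'ay': 'abasay'.

abasay


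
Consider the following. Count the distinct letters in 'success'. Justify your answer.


Unique letters in 'success': {c, e, s, u} = 4 distinct letters.

4


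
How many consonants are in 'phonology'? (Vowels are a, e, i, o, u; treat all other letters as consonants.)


Consonants in 'phonology': p, h, n, l, g, y = 6 consonants.

6


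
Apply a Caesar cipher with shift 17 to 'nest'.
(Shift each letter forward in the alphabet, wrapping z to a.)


Shift each letter by 17: n -> e, e -> v, s -> j, t -> k. Result: 'evjk'.

evjk


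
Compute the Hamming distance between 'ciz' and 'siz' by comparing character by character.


Alignment:
Position 1: 'c' vs 's' = DIFFER
Position 2: 'i' vs 'i' = match
Position 3: 'z' vs 'z' = match
Total differences: 1

1


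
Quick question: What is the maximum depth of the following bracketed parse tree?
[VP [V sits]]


Count bracket nesting levels:
'[' at pos 0: depth = 1
'[' at pos 4: depth = 2
Maximum depth reached: 2

2


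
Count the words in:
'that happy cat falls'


Split into words: that | happy | cat | falls = 4 words.

4


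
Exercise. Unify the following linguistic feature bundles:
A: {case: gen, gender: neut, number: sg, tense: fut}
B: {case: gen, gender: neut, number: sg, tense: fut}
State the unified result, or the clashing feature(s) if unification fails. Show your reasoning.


Compare features:
case: A=gen vs B=gen -> unified: gen
gender: A=neut vs B=neut -> unified: neut
number: A=sg vs B=sg -> unified: sg
tense: A=fut vs B=fut -> unified: fut
No clashes found.

Unified: {case: gen, gender: neut, number: sg, tense: fut}


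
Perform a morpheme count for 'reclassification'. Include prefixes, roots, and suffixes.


Decomposition: re- (prefix) + class (root) + -ify (suffix) + -ation (suffix) = 4 morpheme(s)

4 morphemes


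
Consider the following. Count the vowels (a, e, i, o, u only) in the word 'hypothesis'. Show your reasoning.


Vowels in 'hypothesis': o, e, i = 3 vowels.

3


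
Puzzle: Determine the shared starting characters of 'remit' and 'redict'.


Compare from the start: 2 characters match: 're'. Mismatch at position 3: 'm' vs 'd'.

re


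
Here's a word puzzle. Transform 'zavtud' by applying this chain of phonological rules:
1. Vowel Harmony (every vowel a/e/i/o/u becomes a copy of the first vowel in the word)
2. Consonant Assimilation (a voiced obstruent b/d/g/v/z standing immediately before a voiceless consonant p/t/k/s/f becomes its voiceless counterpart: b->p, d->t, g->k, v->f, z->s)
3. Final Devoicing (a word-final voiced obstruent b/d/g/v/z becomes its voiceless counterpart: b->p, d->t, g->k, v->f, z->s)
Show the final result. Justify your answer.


Starting form: 'zavtud'
Rule 1: Vowel Harmony: all vowels become 'a' (matching first vowel). 'zavtud' -> 'zavtad'
Rule 2: Consonant Assimilation: voiced obstruent before voiceless consonant becomes voiceless ('vt' -> 'ft'). 'zavtad' -> 'zaftad'
Rule 3: Final Devoicing: word-final voiced obstruent 'd' becomes voiceless 't'. 'zaftad' -> 'zaftat'
Final form: 'zaftat'

zaftat


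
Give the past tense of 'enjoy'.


Apply rule: Add -ed. 'enjoy' becomes 'enjoyed'.

enjoyed


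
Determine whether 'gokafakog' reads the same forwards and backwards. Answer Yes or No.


Forward: 'gokafakog'
Reversed: 'gokafakog'
They are identical.

Yes


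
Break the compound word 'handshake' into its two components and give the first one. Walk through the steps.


Split 'handshake' into 'hand' + 'shake'. The first part is 'hand'.

hand


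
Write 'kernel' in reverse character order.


Reverse 'kernel' character by character: 'lenrek'.

lenrek


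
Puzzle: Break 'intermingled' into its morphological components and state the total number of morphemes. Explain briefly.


Step 1: Identify prefix: 'inter' (meaning: between)
Step 2: Identify root: 'mingle'
Step 3: Identify suffix(es): 'ed'
Decomposition: inter- (prefix: between) + mingle (root) + -ed (suffix: past)
Total morphemes: 3

3 morphemes (inter- (prefix: between) + mingle (root) + -ed (suffix: past))


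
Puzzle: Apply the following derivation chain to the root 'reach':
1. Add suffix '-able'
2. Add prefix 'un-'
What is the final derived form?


Step 1: Add suffix '-able' to 'reach' = 'reachable'
Step 2: Add prefix 'un-' to 'reachable' = 'unreachable'

unreachable


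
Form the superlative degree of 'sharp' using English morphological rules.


Apply superlative formation (add -est): 'sharp' -> 'sharpest'.

sharpest


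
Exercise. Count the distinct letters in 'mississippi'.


Unique letters in 'mississippi': {i, m, p, s} = 4 distinct letters.

4


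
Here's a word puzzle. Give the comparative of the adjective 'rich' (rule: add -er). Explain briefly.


Apply comparative formation (add -er): 'rich' -> 'richer'.

richer


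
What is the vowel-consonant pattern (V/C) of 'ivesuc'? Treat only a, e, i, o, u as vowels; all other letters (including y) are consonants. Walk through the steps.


Letter mapping: i = V, v = C, e = V, s = C, u = V, c = C.

VCVCVC


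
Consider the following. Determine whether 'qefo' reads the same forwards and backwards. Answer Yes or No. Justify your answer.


Forward: 'qefo'
Reversed: 'ofeq'
They differ.

No


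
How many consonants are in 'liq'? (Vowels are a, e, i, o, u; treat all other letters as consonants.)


Consonants in 'liq': l, q = 2 consonants.

2


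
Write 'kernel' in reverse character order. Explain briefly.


Reverse 'kernel' character by character: 'lenrek'.

lenrek


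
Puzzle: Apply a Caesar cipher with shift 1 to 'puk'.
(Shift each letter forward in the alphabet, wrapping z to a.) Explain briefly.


Shift each letter by 1: p -> q, u -> v, k -> l. Result: 'qvl'.

qvl


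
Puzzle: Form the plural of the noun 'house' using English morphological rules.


Apply rule: Add -s. 'house' becomes 'houses'.

houses


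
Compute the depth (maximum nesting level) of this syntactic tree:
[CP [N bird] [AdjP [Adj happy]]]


Count bracket nesting levels:
'[' at pos 0: depth = 1
'[' at pos 4: depth = 2
'[' at pos 13: depth = 2
'[' at pos 19: depth = 3
Maximum depth reached: 3

3


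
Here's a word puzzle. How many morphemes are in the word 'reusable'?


Decomposition: re- (prefix) + use (root) + -able (suffix) = 3 morpheme(s)

3 morphemes


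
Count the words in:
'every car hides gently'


Split into words: every | car | hides | gently = 4 words.

4


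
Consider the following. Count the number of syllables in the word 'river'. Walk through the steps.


Break 'river' into syllables: riv-er -> riv | er = 2 syllables

2 syllables


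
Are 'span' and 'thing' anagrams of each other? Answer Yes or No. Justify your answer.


Sorted letters of 'span': 'anps'
Sorted letters of 'thing': 'ghint'
They do not match.

No


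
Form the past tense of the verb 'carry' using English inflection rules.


Apply rule: Change -y to -ied. 'carry' becomes 'carried'.

carried


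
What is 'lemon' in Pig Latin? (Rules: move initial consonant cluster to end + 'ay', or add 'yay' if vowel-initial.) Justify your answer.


'lemon': move consonant cluster 'l' to end and add 'ay': 'emonlay'.

emonlay


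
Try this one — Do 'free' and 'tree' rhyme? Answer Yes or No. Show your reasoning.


Rime (stressed vowel + following sounds) of 'free': -ee = /iː/
Rime of 'tree': -ee = /iː/
/iː/ and /iː/ are the same ending sound, so the words rhyme.

Yes


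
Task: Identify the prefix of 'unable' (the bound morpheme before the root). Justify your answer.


The word 'unable' = 'un' (prefix) + 'able' (root). The prefix is 'un'.

un


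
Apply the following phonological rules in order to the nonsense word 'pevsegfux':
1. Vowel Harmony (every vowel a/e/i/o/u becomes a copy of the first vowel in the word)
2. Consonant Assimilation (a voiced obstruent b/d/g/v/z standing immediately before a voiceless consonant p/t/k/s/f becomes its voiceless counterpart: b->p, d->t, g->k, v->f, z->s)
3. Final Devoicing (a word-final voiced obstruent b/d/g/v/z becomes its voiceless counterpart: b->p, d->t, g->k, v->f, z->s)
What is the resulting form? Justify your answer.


Starting form: 'pevsegfux'
Rule 1: Vowel Harmony: all vowels become 'e' (matching first vowel). 'pevsegfux' -> 'pevsegfex'
Rule 2: Consonant Assimilation: voiced obstruent before voiceless consonant becomes voiceless ('vs' -> 'fs', 'gf' -> 'kf'). 'pevsegfex' -> 'pefsekfex'
Rule 3: Final Devoicing: final consonant 'x' is not one of the voiced obstruents b/d/g/v/z. No change.
Final form: 'pefsekfex'

pefsekfex


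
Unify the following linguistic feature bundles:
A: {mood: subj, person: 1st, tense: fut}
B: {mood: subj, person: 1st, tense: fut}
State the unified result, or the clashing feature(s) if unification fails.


Compare features:
mood: A=subj vs B=subj -> unified: subj
person: A=1st vs B=1st -> unified: 1st
tense: A=fut vs B=fut -> unified: fut
No clashes found.

Unified: {mood: subj, person: 1st, tense: fut}


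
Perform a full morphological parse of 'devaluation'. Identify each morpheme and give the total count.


Step 1: Identify prefix: 'de' (meaning: reverse/remove)
Step 2: Identify root: 'value'
Step 3: Identify suffix(es): 'ation'
Decomposition: de- (prefix: reverse/remove) + value (root) + -ation (suffix: act of)
Total morphemes: 3

3 morphemes (de- (prefix: reverse/remove) + value (root) + -ation (suffix: act of))


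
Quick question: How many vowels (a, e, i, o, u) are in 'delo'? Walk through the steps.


Vowels in 'delo': e, o = 2 vowels.

2


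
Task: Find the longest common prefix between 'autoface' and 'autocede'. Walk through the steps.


Compare from the start: 4 characters match: 'auto'. Mismatch at position 5: 'f' vs 'c'.

auto


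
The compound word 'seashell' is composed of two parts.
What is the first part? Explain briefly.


Split 'seashell' into 'sea' + 'shell'. The first part is 'sea'.

sea


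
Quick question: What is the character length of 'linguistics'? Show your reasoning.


Spell out 'linguistics' and number each letter: l(1), i(2), n(3), g(4), u(5), i(6), s(7), t(8), i(9), c(10), s(11). Total: 11 letters.

11


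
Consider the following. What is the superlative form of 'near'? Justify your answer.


Apply superlative formation (add -est): 'near' -> 'nearest'.

nearest


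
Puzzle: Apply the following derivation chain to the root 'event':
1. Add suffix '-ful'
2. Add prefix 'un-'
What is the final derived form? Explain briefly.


Step 1: Add suffix '-ful' to 'event' = 'eventful'
Step 2: Add prefix 'un-' to 'eventful' = 'uneventful'

uneventful


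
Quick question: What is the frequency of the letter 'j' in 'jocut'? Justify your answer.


Letter 'j' in 'jocut': found at position(s) 1 = 1 occurrence(s).

1


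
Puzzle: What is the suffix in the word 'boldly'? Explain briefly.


The word 'boldly' = 'bold' (root) + '-ly' (suffix). The suffix is '-ly'.

ly


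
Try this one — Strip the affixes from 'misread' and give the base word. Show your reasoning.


Remove prefix 'mis' from 'misread' to get root 'read'.

read


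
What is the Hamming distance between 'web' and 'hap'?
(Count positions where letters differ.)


Alignment:
Position 1: 'w' vs 'h' = DIFFER
Position 2: 'e' vs 'a' = DIFFER
Position 3: 'b' vs 'p' = DIFFER
Total differences: 3

3


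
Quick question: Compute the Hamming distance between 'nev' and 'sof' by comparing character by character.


Alignment:
Position 1: 'n' vs 's' = DIFFER
Position 2: 'e' vs 'o' = DIFFER
Position 3: 'v' vs 'f' = DIFFER
Total differences: 3

3


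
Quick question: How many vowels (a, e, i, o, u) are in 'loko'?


Vowels in 'loko': o, o = 2 vowels.

2


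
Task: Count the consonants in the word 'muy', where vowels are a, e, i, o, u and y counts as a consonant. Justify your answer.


Consonants in 'muy': m, y = 2 consonants.

2


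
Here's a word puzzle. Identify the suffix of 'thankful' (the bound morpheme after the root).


The word 'thankful' = 'thank' (root) + '-ful' (suffix). The suffix is '-ful'.

ful


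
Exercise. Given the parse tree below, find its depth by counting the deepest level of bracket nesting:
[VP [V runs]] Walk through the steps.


Count bracket nesting levels:
'[' at pos 0: depth = 1
'[' at pos 4: depth = 2
Maximum depth reached: 2

2


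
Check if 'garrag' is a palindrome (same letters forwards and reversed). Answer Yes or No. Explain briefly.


Forward: 'garrag'
Reversed: 'garrag'
They are identical.

Yes


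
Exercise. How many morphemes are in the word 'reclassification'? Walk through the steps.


Decomposition: re- (prefix) + class (root) + -ify (suffix) + -ation (suffix) = 4 morpheme(s)

4 morphemes


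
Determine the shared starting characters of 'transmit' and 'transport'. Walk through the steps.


Compare from the start: 5 characters match: 'trans'. Mismatch at position 6: 'm' vs 'p'.

trans


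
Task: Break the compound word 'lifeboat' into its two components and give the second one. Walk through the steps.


Split 'lifeboat' into 'life' + 'boat'. The second part is 'boat'.

boat


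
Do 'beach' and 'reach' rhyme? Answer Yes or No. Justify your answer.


Rime (stressed vowel + following sounds) of 'beach': -each = /iːtʃ/
Rime of 'reach': -each = /iːtʃ/
/iːtʃ/ and /iːtʃ/ are the same ending sound, so the words rhyme.

Yes


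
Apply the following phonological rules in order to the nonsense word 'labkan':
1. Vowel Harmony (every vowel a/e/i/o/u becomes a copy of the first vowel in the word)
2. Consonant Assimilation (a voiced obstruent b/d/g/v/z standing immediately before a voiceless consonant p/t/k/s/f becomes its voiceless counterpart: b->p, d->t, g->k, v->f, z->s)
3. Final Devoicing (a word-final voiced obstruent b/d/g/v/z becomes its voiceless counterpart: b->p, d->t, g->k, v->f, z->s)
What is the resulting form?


Starting form: 'labkan'
Rule 1: Vowel Harmony: all vowels already match. No change.
Rule 2: Consonant Assimilation: voiced obstruent before voiceless consonant becomes voiceless ('bk' -> 'pk'). 'labkan' -> 'lapkan'
Rule 3: Final Devoicing: final consonant 'n' is not one of the voiced obstruents b/d/g/v/z. No change.
Final form: 'lapkan'

lapkan


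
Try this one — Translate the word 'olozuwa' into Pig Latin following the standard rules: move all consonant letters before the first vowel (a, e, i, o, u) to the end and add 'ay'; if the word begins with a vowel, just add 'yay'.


'olozuwa' starts with a vowel, so add 'yay': 'olozuwayay'.

olozuwayay


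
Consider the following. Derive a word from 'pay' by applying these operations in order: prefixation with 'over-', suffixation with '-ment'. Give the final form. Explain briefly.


Step 1: Add prefix 'over-' to 'pay' = 'overpay'
Step 2: Add suffix '-ment' to 'overpay' = 'overpayment'

overpayment


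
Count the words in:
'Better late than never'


Split into words: Better | late | than | never = 4 words.

4


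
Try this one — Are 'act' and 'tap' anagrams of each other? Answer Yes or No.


Sorted letters of 'act': 'act'
Sorted letters of 'tap': 'apt'
They do not match.

No


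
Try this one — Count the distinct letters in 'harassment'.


Unique letters in 'harassment': {a, e, h, m, n, r, s, t} = 8 distinct letters.

8


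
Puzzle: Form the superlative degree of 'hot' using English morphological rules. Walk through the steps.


Apply superlative formation (double final consonant, add -est): 'hot' -> 'hottest'.

hottest


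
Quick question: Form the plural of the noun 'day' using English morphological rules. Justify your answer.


Apply rule: Add -s. 'day' becomes 'days'.

days


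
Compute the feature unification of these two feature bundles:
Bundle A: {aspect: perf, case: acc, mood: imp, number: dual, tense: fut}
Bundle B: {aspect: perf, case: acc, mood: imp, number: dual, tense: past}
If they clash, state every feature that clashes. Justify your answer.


Compare features:
aspect: A=perf vs B=perf -> unified: perf
case: A=acc vs B=acc -> unified: acc
mood: A=imp vs B=imp -> unified: imp
number: A=dual vs B=dual -> unified: dual
tense: A=fut vs B=past -> CLASH
Clash detected on feature 'tense' (fut vs past); unification fails.

CLASH on 'tense' (fut vs past)


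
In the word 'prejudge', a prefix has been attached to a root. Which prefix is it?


The word 'prejudge' = 'pre' (prefix) + 'judge' (root). The prefix is 'pre'.

pre


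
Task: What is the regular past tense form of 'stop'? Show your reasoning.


Apply rule: Double final consonant and add -ed. 'stop' becomes 'stopped'.

stopped


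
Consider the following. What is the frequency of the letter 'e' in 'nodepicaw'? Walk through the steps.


Letter 'e' in 'nodepicaw': found at position(s) 4 = 1 occurrence(s).

1


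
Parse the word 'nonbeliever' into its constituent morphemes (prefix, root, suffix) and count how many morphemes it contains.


Step 1: Identify prefix: 'non' (meaning: not)
Step 2: Identify root: 'believe'
Step 3: Identify suffix(es): 'er'
Decomposition: non- (prefix: not) + believe (root) + -er (suffix: one who)
Total morphemes: 3

3 morphemes (non- (prefix: not) + believe (root) + -er (suffix: one who))


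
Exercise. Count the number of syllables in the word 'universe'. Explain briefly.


Break 'universe' into syllables: u-ni-verse -> u | ni | verse = 3 syllables

3 syllables


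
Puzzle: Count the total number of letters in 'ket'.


Spell out 'ket' and number each letter: k(1), e(2), t(3). Total: 3 letters.

3


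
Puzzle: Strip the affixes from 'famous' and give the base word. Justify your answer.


Remove suffix '-ous' from 'famous' to get root 'fame'.

fame


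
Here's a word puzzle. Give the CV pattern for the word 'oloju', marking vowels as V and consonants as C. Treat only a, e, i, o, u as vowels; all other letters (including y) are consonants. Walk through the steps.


Letter mapping: o = V, l = C, o = V, j = C, u = V.

VCVCV


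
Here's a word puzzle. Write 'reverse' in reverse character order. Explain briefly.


Reverse 'reverse' character by character: 'esrever'.

esrever


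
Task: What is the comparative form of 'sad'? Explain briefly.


Apply comparative formation (double final consonant, add -er): 'sad' -> 'sadder'.

sadder


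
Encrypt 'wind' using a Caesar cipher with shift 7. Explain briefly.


Shift each letter by 7: w -> d, i -> p, n -> u, d -> k. Result: 'dpuk'.

dpuk


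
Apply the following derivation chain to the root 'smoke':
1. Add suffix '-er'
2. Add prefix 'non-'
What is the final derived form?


Step 1: Add suffix '-er' to 'smoke' = 'smoker'
Step 2: Add prefix 'non-' to 'smoker' = 'nonsmoker'

nonsmoker


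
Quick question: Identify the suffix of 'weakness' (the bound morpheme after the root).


The word 'weakness' = 'weak' (root) + '-ness' (suffix). The suffix is '-ness'.

ness


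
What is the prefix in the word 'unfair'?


The word 'unfair' = 'un' (prefix) + 'fair' (root). The prefix is 'un'.

un


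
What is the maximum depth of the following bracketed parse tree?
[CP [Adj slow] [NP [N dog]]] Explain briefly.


Count bracket nesting levels:
'[' at pos 0: depth = 1
'[' at pos 4: depth = 2
'[' at pos 15: depth = 2
'[' at pos 19: depth = 3
Maximum depth reached: 3

3
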